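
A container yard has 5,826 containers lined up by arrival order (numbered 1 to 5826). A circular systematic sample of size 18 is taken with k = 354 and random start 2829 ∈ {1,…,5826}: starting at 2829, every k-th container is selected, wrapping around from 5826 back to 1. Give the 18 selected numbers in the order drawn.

Selection 1: 2829
Selection 2: 2829 + 354 = 3183
Selection 3: 3183 + 354 = 3537
Selection 4: 3537 + 354 = 3891
Selection 5: 3891 + 354 = 4245
Selection 6: 4245 + 354 = 4599
Selection 7: 4599 + 354 = 4953
Selection 8: 4953 + 354 = 5307
Selection 9: 5307 + 354 = 5661
Selection 10: 5661 + 354 = 6015 → 6015 − 5826 = 189
Selection 11: 189 + 354 = 543
Selection 12: 543 + 354 = 897
Selection 13: 897 + 354 = 1251
Selection 14: 1251 + 354 = 1605
Selection 15: 1605 + 354 = 1959
Selection 16: 1959 + 354 = 2313
Selection 17: 2313 + 354 = 2667
Selection 18: 2667 + 354 = 3021

2829, 3183, 3537, 3891, 4245, 4599, 4953, 5307, 5661, 189, 543, 897, 1251, 1605, 1959, 2313, 2667, 3021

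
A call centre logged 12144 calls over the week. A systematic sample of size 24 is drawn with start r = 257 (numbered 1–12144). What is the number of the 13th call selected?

k = 12144/24 = 506
13th selection = r + (13−1)·k = 257 + 12×506 = 257 + 6072 = 6329

6329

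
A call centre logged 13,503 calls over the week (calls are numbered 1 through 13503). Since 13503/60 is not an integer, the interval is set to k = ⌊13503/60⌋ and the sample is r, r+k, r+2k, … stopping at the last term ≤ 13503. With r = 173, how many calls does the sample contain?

60

k = ⌊13503/60⌋ = 225
Achieved size = ⌊(13503 − 173)/225⌋ + 1 = ⌊13330/225⌋ + 1 = 59 + 1 = 60
(last selection: 173 + 59×225 = 13448 ≤ 13503; next would be 13673 > 13503)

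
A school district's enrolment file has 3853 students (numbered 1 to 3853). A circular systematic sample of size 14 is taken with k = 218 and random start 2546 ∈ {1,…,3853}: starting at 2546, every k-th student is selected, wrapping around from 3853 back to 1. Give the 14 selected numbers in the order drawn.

Selection 1: 2546
Selection 2: 2546 + 218 = 2764
Selection 3: 2764 + 218 = 2982
Selection 4: 2982 + 218 = 3200
Selection 5: 3200 + 218 = 3418
Selection 6: 3418 + 218 = 3636
Selection 7: 3636 + 218 = 3854 → 3854 − 3853 = 1
Selection 8: 1 + 218 = 219
Selection 9: 219 + 218 = 437
Selection 10: 437 + 218 = 655
Selection 11: 655 + 218 = 873
Selection 12: 873 + 218 = 1091
Selection 13: 1091 + 218 = 1309
Selection 14: 1309 + 218 = 1527

2546, 2764, 2982, 3200, 3418, 3636, 1, 219, 437, 655, 873, 1091, 1309, 1527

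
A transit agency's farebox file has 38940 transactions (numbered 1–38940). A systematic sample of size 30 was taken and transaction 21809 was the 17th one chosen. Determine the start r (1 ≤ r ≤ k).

k = 38940/30 = 1298
r = 21809 − (17−1)×1298 = 21809 − 20768 = 1041

1041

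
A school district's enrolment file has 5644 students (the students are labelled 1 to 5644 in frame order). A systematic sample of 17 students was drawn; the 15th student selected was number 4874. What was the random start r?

226

k = 5644/17 = 332
r = 4874 − (15−1)×332 = 4874 − 4648 = 226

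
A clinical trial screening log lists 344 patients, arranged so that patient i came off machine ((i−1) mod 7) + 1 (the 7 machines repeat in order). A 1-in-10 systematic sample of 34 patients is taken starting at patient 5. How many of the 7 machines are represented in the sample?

7

Consecutive selections differ by k = 10, so their machine numbers differ by 10 mod 7 = 3.
gcd(10, 7) = 1, so the sample visits 7/1 = 7 distinct residues mod 7.
Start 5 is machine 5; the machines hit are 1, 2, 3, 4, 5, 6, 7.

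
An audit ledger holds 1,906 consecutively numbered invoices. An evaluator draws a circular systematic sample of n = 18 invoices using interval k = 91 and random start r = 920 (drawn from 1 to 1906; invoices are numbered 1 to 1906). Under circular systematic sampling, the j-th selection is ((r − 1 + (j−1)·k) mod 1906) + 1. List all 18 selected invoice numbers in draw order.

Selection 1: 920
Selection 2: 920 + 91 = 1011
Selection 3: 1011 + 91 = 1102
Selection 4: 1102 + 91 = 1193
Selection 5: 1193 + 91 = 1284
Selection 6: 1284 + 91 = 1375
Selection 7: 1375 + 91 = 1466
Selection 8: 1466 + 91 = 1557
Selection 9: 1557 + 91 = 1648
Selection 10: 1648 + 91 = 1739
Selection 11: 1739 + 91 = 1830
Selection 12: 1830 + 91 = 1921 → 1921 − 1906 = 15
Selection 13: 15 + 91 = 106
Selection 14: 106 + 91 = 197
Selection 15: 197 + 91 = 288
Selection 16: 288 + 91 = 379
Selection 17: 379 + 91 = 470
Selection 18: 470 + 91 = 561

920, 1011, 1102, 1193, 1284, 1375, 1466, 1557, 1648, 1739, 1830, 15, 106, 197, 288, 379, 470, 561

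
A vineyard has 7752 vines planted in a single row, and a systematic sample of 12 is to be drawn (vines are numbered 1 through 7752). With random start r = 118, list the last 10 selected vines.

k = N/n = 7752/12 = 646
3rd selection = 118 + 2×646 = 1410
4th: 1410 + 646 = 2056
5th: 2056 + 646 = 2702
6th: 2702 + 646 = 3348
7th: 3348 + 646 = 3994
8th: 3994 + 646 = 4640
9th: 4640 + 646 = 5286
10th: 5286 + 646 = 5932
11th: 5932 + 646 = 6578
12th: 6578 + 646 = 7224

1410, 2056, 2702, 3348, 3994, 4640, 5286, 5932, 6578, 7224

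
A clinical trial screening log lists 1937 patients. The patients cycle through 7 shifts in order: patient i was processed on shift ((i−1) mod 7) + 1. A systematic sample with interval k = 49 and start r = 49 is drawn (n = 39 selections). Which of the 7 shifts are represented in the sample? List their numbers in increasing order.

Consecutive selections differ by k = 49, so their shift numbers differ by 49 mod 7 = 0.
gcd(49, 7) = 7, so the sample visits 7/7 = 1 distinct residues mod 7.
Start 49 is shift 7; the shifts hit are 7.

7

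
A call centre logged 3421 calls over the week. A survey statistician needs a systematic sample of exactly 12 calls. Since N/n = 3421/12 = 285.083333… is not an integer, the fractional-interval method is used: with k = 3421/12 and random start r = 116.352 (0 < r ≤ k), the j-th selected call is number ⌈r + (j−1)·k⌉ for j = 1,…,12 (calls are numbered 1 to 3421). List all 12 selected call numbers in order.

j=1: r + 0k = 116.352 → ⌈·⌉ = 117
j=2: r + 1k = 401.435333… → ⌈·⌉ = 402
j=3: r + 2k = 686.518666… → ⌈·⌉ = 687
j=4: r + 3k = 971.602 → ⌈·⌉ = 972
j=5: r + 4k = 1256.685333… → ⌈·⌉ = 1257
j=6: r + 5k = 1541.768666… → ⌈·⌉ = 1542
j=7: r + 6k = 1826.852 → ⌈·⌉ = 1827
j=8: r + 7k = 2111.935333… → ⌈·⌉ = 2112
j=9: r + 8k = 2397.018666… → ⌈·⌉ = 2398
j=10: r + 9k = 2682.102 → ⌈·⌉ = 2683
j=11: r + 10k = 2967.185333… → ⌈·⌉ = 2968
j=12: r + 11k = 3252.268666… → ⌈·⌉ = 3253

117, 402, 687, 972, 1257, 1542, 1827, 2112, 2398, 2683, 2968, 3253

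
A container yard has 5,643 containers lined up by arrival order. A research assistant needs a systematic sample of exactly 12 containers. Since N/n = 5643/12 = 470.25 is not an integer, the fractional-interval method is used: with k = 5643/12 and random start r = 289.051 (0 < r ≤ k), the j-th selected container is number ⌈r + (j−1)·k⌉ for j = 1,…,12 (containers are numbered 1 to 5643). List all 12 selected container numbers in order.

j=1: r + 0k = 289.051 → ⌈·⌉ = 290
j=2: r + 1k = 759.301 → ⌈·⌉ = 760
j=3: r + 2k = 1229.551 → ⌈·⌉ = 1230
j=4: r + 3k = 1699.801 → ⌈·⌉ = 1700
j=5: r + 4k = 2170.051 → ⌈·⌉ = 2171
j=6: r + 5k = 2640.301 → ⌈·⌉ = 2641
j=7: r + 6k = 3110.551 → ⌈·⌉ = 3111
j=8: r + 7k = 3580.801 → ⌈·⌉ = 3581
j=9: r + 8k = 4051.051 → ⌈·⌉ = 4052
j=10: r + 9k = 4521.301 → ⌈·⌉ = 4522
j=11: r + 10k = 4991.551 → ⌈·⌉ = 4992
j=12: r + 11k = 5461.801 → ⌈·⌉ = 5462

290, 760, 1230, 1700, 2171, 2641, 3111, 3581, 4052, 4522, 4992, 5462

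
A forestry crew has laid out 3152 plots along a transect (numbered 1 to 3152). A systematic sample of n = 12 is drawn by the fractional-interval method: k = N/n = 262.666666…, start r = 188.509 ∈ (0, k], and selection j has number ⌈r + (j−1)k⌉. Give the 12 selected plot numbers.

j=1: r + 0k = 188.509 → ⌈·⌉ = 189
j=2: r + 1k = 451.175666… → ⌈·⌉ = 452
j=3: r + 2k = 713.842333… → ⌈·⌉ = 714
j=4: r + 3k = 976.509 → ⌈·⌉ = 977
j=5: r + 4k = 1239.175666… → ⌈·⌉ = 1240
j=6: r + 5k = 1501.842333… → ⌈·⌉ = 1502
j=7: r + 6k = 1764.509 → ⌈·⌉ = 1765
j=8: r + 7k = 2027.175666… → ⌈·⌉ = 2028
j=9: r + 8k = 2289.842333… → ⌈·⌉ = 2290
j=10: r + 9k = 2552.509 → ⌈·⌉ = 2553
j=11: r + 10k = 2815.175666… → ⌈·⌉ = 2816
j=12: r + 11k = 3077.842333… → ⌈·⌉ = 3078

189, 452, 714, 977, 1240, 1502, 1765, 2028, 2290, 2553, 2816, 3078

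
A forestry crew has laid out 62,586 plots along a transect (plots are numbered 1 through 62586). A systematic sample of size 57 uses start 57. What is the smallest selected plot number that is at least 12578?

k = 62586/57 = 1098
Steps past start: ⌈(12578 − 57)/1098⌉ = ⌈12521/1098⌉ = 12
Selected plot: 57 + 12×1098 = 13233

13233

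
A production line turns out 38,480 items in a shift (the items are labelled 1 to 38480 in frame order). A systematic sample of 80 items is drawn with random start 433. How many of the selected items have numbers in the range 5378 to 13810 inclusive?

k = 38480/80 = 481
First selection ≥ 5378: 433 + ⌈(5378−433)/481⌉·481 = 433 + 11×481 = 5724
Last selection ≤ 13810: 433 + ⌊(13810−433)/481⌋·481 = 433 + 27×481 = 13420
Count = 27 − 11 + 1 = 17

17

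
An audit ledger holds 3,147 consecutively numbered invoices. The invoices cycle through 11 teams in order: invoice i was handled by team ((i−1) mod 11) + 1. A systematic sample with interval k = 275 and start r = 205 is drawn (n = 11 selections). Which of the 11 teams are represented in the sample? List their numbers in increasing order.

Consecutive selections differ by k = 275, so their team numbers differ by 275 mod 11 = 0.
gcd(275, 11) = 11, so the sample visits 11/11 = 1 distinct residues mod 11.
Start 205 is team 7; the teams hit are 7.

7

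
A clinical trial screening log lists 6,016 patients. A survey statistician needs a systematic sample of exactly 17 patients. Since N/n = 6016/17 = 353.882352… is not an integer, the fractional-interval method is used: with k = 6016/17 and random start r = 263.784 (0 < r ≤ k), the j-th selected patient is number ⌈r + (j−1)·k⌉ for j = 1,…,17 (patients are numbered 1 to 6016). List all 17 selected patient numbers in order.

264, 618, 972, 1326, 1680, 2034, 2388, 2741, 3095, 3449, 3803, 4157, 4511, 4865, 5219, 5573, 5926

j=1: r + 0k = 263.784 → ⌈·⌉ = 264
j=2: r + 1k = 617.666352… → ⌈·⌉ = 618
j=3: r + 2k = 971.548705… → ⌈·⌉ = 972
j=4: r + 3k = 1325.431058… → ⌈·⌉ = 1326
j=5: r + 4k = 1679.313411… → ⌈·⌉ = 1680
j=6: r + 5k = 2033.195764… → ⌈·⌉ = 2034
j=7: r + 6k = 2387.078117… → ⌈·⌉ = 2388
j=8: r + 7k = 2740.960470… → ⌈·⌉ = 2741
j=9: r + 8k = 3094.842823… → ⌈·⌉ = 3095
j=10: r + 9k = 3448.725176… → ⌈·⌉ = 3449
j=11: r + 10k = 3802.607529… → ⌈·⌉ = 3803
j=12: r + 11k = 4156.489882… → ⌈·⌉ = 4157
j=13: r + 12k = 4510.372235… → ⌈·⌉ = 4511
j=14: r + 13k = 4864.254588… → ⌈·⌉ = 4865
j=15: r + 14k = 5218.136941… → ⌈·⌉ = 5219
j=16: r + 15k = 5572.019294… → ⌈·⌉ = 5573
j=17: r + 16k = 5925.901647… → ⌈·⌉ = 5926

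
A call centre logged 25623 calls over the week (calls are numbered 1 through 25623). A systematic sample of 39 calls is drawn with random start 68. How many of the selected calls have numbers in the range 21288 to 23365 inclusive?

k = 25623/39 = 657
First selection ≥ 21288: 68 + ⌈(21288−68)/657⌉·657 = 68 + 33×657 = 21749
Last selection ≤ 23365: 68 + ⌊(23365−68)/657⌋·657 = 68 + 35×657 = 23063
Count = 35 − 33 + 1 = 3

3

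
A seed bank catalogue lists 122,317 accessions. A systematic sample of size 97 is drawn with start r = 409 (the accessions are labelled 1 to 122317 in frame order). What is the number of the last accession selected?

121465

k = 122317/97 = 1261
97th selection = r + (97−1)·k = 409 + 96×1261 = 409 + 121056 = 121465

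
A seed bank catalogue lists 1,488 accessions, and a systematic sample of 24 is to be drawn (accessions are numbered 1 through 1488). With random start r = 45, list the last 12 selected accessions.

789, 851, 913, 975, 1037, 1099, 1161, 1223, 1285, 1347, 1409, 1471

k = N/n = 1488/24 = 62
13th selection = 45 + 12×62 = 789
14th: 789 + 62 = 851
15th: 851 + 62 = 913
16th: 913 + 62 = 975
17th: 975 + 62 = 1037
18th: 1037 + 62 = 1099
19th: 1099 + 62 = 1161
20th: 1161 + 62 = 1223
21st: 1223 + 62 = 1285
22nd: 1285 + 62 = 1347
23rd: 1347 + 62 = 1409
24th: 1409 + 62 = 1471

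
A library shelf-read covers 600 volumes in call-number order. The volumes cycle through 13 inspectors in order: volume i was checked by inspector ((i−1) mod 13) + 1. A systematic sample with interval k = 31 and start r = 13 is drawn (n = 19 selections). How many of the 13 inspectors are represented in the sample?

Consecutive selections differ by k = 31, so their inspector numbers differ by 31 mod 13 = 5.
gcd(31, 13) = 1, so the sample visits 13/1 = 13 distinct residues mod 13.
Start 13 is inspector 13; the inspectors hit are 1, 2, 3, 4, 5, 6, 7, 8, 9, 10, 11, 12, 13.

13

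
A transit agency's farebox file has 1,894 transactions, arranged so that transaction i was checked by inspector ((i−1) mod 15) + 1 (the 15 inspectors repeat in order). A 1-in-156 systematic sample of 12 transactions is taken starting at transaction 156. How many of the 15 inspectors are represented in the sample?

Consecutive selections differ by k = 156, so their inspector numbers differ by 156 mod 15 = 6.
gcd(156, 15) = 3, so the sample visits 15/3 = 5 distinct residues mod 15.
Start 156 is inspector 6; the inspectors hit are 3, 6, 9, 12, 15.

5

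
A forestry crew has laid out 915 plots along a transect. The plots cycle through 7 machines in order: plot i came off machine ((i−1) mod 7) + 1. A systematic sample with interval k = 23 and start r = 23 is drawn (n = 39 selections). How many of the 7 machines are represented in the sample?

Consecutive selections differ by k = 23, so their machine numbers differ by 23 mod 7 = 2.
gcd(23, 7) = 1, so the sample visits 7/1 = 7 distinct residues mod 7.
Start 23 is machine 2; the machines hit are 1, 2, 3, 4, 5, 6, 7.

7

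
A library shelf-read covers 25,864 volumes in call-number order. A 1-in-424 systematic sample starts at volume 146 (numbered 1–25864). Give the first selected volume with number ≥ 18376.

18378

k = 424
Steps past start: ⌈(18376 − 146)/424⌉ = ⌈18230/424⌉ = 43
Selected volume: 146 + 43×424 = 18378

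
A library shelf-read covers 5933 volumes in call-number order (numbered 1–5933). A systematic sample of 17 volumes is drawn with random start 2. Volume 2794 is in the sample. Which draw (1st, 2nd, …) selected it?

k = 5933/17 = 349
position = (2794 − 2)/349 + 1 = 2792/349 + 1 = 8 + 1 = 9

9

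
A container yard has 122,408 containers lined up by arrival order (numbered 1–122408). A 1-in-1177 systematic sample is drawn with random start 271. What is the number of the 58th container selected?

67360

k = 1177
58th selection = r + (58−1)·k = 271 + 57×1177 = 271 + 67089 = 67360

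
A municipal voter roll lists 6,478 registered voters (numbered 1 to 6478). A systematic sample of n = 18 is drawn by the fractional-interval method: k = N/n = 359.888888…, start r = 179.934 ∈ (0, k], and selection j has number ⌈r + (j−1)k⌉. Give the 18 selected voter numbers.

j=1: r + 0k = 179.934 → ⌈·⌉ = 180
j=2: r + 1k = 539.822888… → ⌈·⌉ = 540
j=3: r + 2k = 899.711777… → ⌈·⌉ = 900
j=4: r + 3k = 1259.600666… → ⌈·⌉ = 1260
j=5: r + 4k = 1619.489555… → ⌈·⌉ = 1620
j=6: r + 5k = 1979.378444… → ⌈·⌉ = 1980
j=7: r + 6k = 2339.267333… → ⌈·⌉ = 2340
j=8: r + 7k = 2699.156222… → ⌈·⌉ = 2700
j=9: r + 8k = 3059.045111… → ⌈·⌉ = 3060
j=10: r + 9k = 3418.934 → ⌈·⌉ = 3419
j=11: r + 10k = 3778.822888… → ⌈·⌉ = 3779
j=12: r + 11k = 4138.711777… → ⌈·⌉ = 4139
j=13: r + 12k = 4498.600666… → ⌈·⌉ = 4499
j=14: r + 13k = 4858.489555… → ⌈·⌉ = 4859
j=15: r + 14k = 5218.378444… → ⌈·⌉ = 5219
j=16: r + 15k = 5578.267333… → ⌈·⌉ = 5579
j=17: r + 16k = 5938.156222… → ⌈·⌉ = 5939
j=18: r + 17k = 6298.045111… → ⌈·⌉ = 6299

180, 540, 900, 1260, 1620, 1980, 2340, 2700, 3060, 3419, 3779, 4139, 4499, 4859, 5219, 5579, 5939, 6299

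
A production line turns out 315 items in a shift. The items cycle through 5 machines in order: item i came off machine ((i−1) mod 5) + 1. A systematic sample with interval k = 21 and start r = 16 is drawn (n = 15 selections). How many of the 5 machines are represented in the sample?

Consecutive selections differ by k = 21, so their machine numbers differ by 21 mod 5 = 1.
gcd(21, 5) = 1, so the sample visits 5/1 = 5 distinct residues mod 5.
Start 16 is machine 1; the machines hit are 1, 2, 3, 4, 5.

5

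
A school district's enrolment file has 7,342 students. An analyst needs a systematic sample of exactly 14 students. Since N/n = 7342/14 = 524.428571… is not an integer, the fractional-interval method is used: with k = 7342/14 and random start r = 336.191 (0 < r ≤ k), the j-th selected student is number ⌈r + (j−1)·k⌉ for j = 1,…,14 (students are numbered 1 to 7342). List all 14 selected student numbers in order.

337, 861, 1386, 1910, 2434, 2959, 3483, 4008, 4532, 5057, 5581, 6105, 6630, 7154

j=1: r + 0k = 336.191 → ⌈·⌉ = 337
j=2: r + 1k = 860.619571… → ⌈·⌉ = 861
j=3: r + 2k = 1385.048142… → ⌈·⌉ = 1386
j=4: r + 3k = 1909.476714… → ⌈·⌉ = 1910
j=5: r + 4k = 2433.905285… → ⌈·⌉ = 2434
j=6: r + 5k = 2958.333857… → ⌈·⌉ = 2959
j=7: r + 6k = 3482.762428… → ⌈·⌉ = 3483
j=8: r + 7k = 4007.191 → ⌈·⌉ = 4008
j=9: r + 8k = 4531.619571… → ⌈·⌉ = 4532
j=10: r + 9k = 5056.048142… → ⌈·⌉ = 5057
j=11: r + 10k = 5580.476714… → ⌈·⌉ = 5581
j=12: r + 11k = 6104.905285… → ⌈·⌉ = 6105
j=13: r + 12k = 6629.333857… → ⌈·⌉ = 6630
j=14: r + 13k = 7153.762428… → ⌈·⌉ = 7154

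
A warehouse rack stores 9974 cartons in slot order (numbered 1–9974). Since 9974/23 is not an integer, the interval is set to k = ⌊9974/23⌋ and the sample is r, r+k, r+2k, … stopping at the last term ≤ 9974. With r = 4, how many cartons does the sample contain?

24

k = ⌊9974/23⌋ = 433
Achieved size = ⌊(9974 − 4)/433⌋ + 1 = ⌊9970/433⌋ + 1 = 23 + 1 = 24
(last selection: 4 + 23×433 = 9963 ≤ 9974; next would be 10396 > 9974)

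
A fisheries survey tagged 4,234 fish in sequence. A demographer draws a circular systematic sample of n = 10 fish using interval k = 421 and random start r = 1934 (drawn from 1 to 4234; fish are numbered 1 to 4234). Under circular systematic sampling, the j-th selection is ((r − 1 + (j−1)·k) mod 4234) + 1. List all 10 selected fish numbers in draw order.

1934, 2355, 2776, 3197, 3618, 4039, 226, 647, 1068, 1489

Selection 1: 1934
Selection 2: 1934 + 421 = 2355
Selection 3: 2355 + 421 = 2776
Selection 4: 2776 + 421 = 3197
Selection 5: 3197 + 421 = 3618
Selection 6: 3618 + 421 = 4039
Selection 7: 4039 + 421 = 4460 → 4460 − 4234 = 226
Selection 8: 226 + 421 = 647
Selection 9: 647 + 421 = 1068
Selection 10: 1068 + 421 = 1489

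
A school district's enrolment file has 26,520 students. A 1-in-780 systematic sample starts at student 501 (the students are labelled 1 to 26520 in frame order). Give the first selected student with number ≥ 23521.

k = 780
Steps past start: ⌈(23521 − 501)/780⌉ = ⌈23020/780⌉ = 30
Selected student: 501 + 30×780 = 23901

23901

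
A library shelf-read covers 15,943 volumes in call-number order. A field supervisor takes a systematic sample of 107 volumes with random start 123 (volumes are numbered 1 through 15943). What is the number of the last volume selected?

k = 15943/107 = 149
107th selection = r + (107−1)·k = 123 + 106×149 = 123 + 15794 = 15917

15917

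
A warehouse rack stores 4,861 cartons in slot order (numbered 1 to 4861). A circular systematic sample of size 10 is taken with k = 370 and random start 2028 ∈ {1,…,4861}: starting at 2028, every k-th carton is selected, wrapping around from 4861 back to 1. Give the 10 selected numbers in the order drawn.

2028, 2398, 2768, 3138, 3508, 3878, 4248, 4618, 127, 497

Selection 1: 2028
Selection 2: 2028 + 370 = 2398
Selection 3: 2398 + 370 = 2768
Selection 4: 2768 + 370 = 3138
Selection 5: 3138 + 370 = 3508
Selection 6: 3508 + 370 = 3878
Selection 7: 3878 + 370 = 4248
Selection 8: 4248 + 370 = 4618
Selection 9: 4618 + 370 = 4988 → 4988 − 4861 = 127
Selection 10: 127 + 370 = 497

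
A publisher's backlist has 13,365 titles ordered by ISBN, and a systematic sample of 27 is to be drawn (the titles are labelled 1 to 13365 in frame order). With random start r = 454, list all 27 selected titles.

454, 949, 1444, 1939, 2434, 2929, 3424, 3919, 4414, 4909, 5404, 5899, 6394, 6889, 7384, 7879, 8374, 8869, 9364, 9859, 10354, 10849, 11344, 11839, 12334, 12829, 13324

k = N/n = 13365/27 = 495
title 1: 454
title 2: 454 + 495 = 949
title 3: 949 + 495 = 1444
title 4: 1444 + 495 = 1939
title 5: 1939 + 495 = 2434
title 6: 2434 + 495 = 2929
title 7: 2929 + 495 = 3424
title 8: 3424 + 495 = 3919
title 9: 3919 + 495 = 4414
title 10: 4414 + 495 = 4909
title 11: 4909 + 495 = 5404
title 12: 5404 + 495 = 5899
title 13: 5899 + 495 = 6394
title 14: 6394 + 495 = 6889
title 15: 6889 + 495 = 7384
title 16: 7384 + 495 = 7879
title 17: 7879 + 495 = 8374
title 18: 8374 + 495 = 8869
title 19: 8869 + 495 = 9364
title 20: 9364 + 495 = 9859
title 21: 9859 + 495 = 10354
title 22: 10354 + 495 = 10849
title 23: 10849 + 495 = 11344
title 24: 11344 + 495 = 11839
title 25: 11839 + 495 = 12334
title 26: 12334 + 495 = 12829
title 27: 12829 + 495 = 13324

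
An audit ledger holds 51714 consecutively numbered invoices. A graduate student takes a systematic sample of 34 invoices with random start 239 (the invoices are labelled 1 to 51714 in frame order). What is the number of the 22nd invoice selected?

32180

k = 51714/34 = 1521
22nd selection = r + (22−1)·k = 239 + 21×1521 = 239 + 31941 = 32180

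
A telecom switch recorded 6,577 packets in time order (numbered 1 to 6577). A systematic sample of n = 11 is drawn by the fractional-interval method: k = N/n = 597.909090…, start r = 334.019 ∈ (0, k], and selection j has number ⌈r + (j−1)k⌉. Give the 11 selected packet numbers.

j=1: r + 0k = 334.019 → ⌈·⌉ = 335
j=2: r + 1k = 931.928090… → ⌈·⌉ = 932
j=3: r + 2k = 1529.837181… → ⌈·⌉ = 1530
j=4: r + 3k = 2127.746272… → ⌈·⌉ = 2128
j=5: r + 4k = 2725.655363… → ⌈·⌉ = 2726
j=6: r + 5k = 3323.564454… → ⌈·⌉ = 3324
j=7: r + 6k = 3921.473545… → ⌈·⌉ = 3922
j=8: r + 7k = 4519.382636… → ⌈·⌉ = 4520
j=9: r + 8k = 5117.291727… → ⌈·⌉ = 5118
j=10: r + 9k = 5715.200818… → ⌈·⌉ = 5716
j=11: r + 10k = 6313.109909… → ⌈·⌉ = 6314

335, 932, 1530, 2128, 2726, 3324, 3922, 4520, 5118, 5716, 6314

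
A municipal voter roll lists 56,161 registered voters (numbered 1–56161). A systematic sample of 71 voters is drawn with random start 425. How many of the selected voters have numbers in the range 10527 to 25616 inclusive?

19

k = 56161/71 = 791
First selection ≥ 10527: 425 + ⌈(10527−425)/791⌉·791 = 425 + 13×791 = 10708
Last selection ≤ 25616: 425 + ⌊(25616−425)/791⌋·791 = 425 + 31×791 = 24946
Count = 31 − 13 + 1 = 19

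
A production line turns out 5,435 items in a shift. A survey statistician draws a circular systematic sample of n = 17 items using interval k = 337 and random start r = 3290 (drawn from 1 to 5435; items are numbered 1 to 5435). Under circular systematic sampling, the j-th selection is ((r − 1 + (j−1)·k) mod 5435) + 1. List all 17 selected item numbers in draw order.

Selection 1: 3290
Selection 2: 3290 + 337 = 3627
Selection 3: 3627 + 337 = 3964
Selection 4: 3964 + 337 = 4301
Selection 5: 4301 + 337 = 4638
Selection 6: 4638 + 337 = 4975
Selection 7: 4975 + 337 = 5312
Selection 8: 5312 + 337 = 5649 → 5649 − 5435 = 214
Selection 9: 214 + 337 = 551
Selection 10: 551 + 337 = 888
Selection 11: 888 + 337 = 1225
Selection 12: 1225 + 337 = 1562
Selection 13: 1562 + 337 = 1899
Selection 14: 1899 + 337 = 2236
Selection 15: 2236 + 337 = 2573
Selection 16: 2573 + 337 = 2910
Selection 17: 2910 + 337 = 3247

3290, 3627, 3964, 4301, 4638, 4975, 5312, 214, 551, 888, 1225, 1562, 1899, 2236, 2573, 2910, 3247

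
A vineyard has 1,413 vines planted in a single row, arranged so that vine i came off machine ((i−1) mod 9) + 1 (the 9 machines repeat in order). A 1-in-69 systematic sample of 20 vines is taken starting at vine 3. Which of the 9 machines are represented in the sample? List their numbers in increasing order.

Consecutive selections differ by k = 69, so their machine numbers differ by 69 mod 9 = 6.
gcd(69, 9) = 3, so the sample visits 9/3 = 3 distinct residues mod 9.
Start 3 is machine 3; the machines hit are 3, 6, 9.

3, 6, 9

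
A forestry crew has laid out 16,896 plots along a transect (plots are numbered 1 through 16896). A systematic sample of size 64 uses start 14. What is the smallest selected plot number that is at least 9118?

k = 16896/64 = 264
Steps past start: ⌈(9118 − 14)/264⌉ = ⌈9104/264⌉ = 35
Selected plot: 14 + 35×264 = 9254

9254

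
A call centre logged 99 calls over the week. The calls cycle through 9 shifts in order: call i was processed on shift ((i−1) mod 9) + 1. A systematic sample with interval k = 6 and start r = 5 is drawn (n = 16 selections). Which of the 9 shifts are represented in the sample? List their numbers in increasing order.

Consecutive selections differ by k = 6, so their shift numbers differ by 6 mod 9 = 6.
gcd(6, 9) = 3, so the sample visits 9/3 = 3 distinct residues mod 9.
Start 5 is shift 5; the shifts hit are 2, 5, 8.

2, 5, 8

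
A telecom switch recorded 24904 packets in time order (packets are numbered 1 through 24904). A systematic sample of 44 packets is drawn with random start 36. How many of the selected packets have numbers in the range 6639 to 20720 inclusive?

k = 24904/44 = 566
First selection ≥ 6639: 36 + ⌈(6639−36)/566⌉·566 = 36 + 12×566 = 6828
Last selection ≤ 20720: 36 + ⌊(20720−36)/566⌋·566 = 36 + 36×566 = 20412
Count = 36 − 12 + 1 = 25

25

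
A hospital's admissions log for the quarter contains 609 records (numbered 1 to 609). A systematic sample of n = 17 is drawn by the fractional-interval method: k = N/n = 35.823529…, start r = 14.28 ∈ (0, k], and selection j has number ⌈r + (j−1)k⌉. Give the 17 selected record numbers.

j=1: r + 0k = 14.28 → ⌈·⌉ = 15
j=2: r + 1k = 50.103529… → ⌈·⌉ = 51
j=3: r + 2k = 85.927058… → ⌈·⌉ = 86
j=4: r + 3k = 121.750588… → ⌈·⌉ = 122
j=5: r + 4k = 157.574117… → ⌈·⌉ = 158
j=6: r + 5k = 193.397647… → ⌈·⌉ = 194
j=7: r + 6k = 229.221176… → ⌈·⌉ = 230
j=8: r + 7k = 265.044705… → ⌈·⌉ = 266
j=9: r + 8k = 300.868235… → ⌈·⌉ = 301
j=10: r + 9k = 336.691764… → ⌈·⌉ = 337
j=11: r + 10k = 372.515294… → ⌈·⌉ = 373
j=12: r + 11k = 408.338823… → ⌈·⌉ = 409
j=13: r + 12k = 444.162352… → ⌈·⌉ = 445
j=14: r + 13k = 479.985882… → ⌈·⌉ = 480
j=15: r + 14k = 515.809411… → ⌈·⌉ = 516
j=16: r + 15k = 551.632941… → ⌈·⌉ = 552
j=17: r + 16k = 587.456470… → ⌈·⌉ = 588

15, 51, 86, 122, 158, 194, 230, 266, 301, 337, 373, 409, 445, 480, 516, 552, 588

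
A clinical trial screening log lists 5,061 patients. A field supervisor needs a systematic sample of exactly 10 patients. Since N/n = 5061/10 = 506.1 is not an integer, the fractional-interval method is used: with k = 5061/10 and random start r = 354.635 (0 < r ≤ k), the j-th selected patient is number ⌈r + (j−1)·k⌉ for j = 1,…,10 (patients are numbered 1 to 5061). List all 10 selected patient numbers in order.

355, 861, 1367, 1873, 2380, 2886, 3392, 3898, 4404, 4910

j=1: r + 0k = 354.635 → ⌈·⌉ = 355
j=2: r + 1k = 860.735 → ⌈·⌉ = 861
j=3: r + 2k = 1366.835 → ⌈·⌉ = 1367
j=4: r + 3k = 1872.935 → ⌈·⌉ = 1873
j=5: r + 4k = 2379.035 → ⌈·⌉ = 2380
j=6: r + 5k = 2885.135 → ⌈·⌉ = 2886
j=7: r + 6k = 3391.235 → ⌈·⌉ = 3392
j=8: r + 7k = 3897.335 → ⌈·⌉ = 3898
j=9: r + 8k = 4403.435 → ⌈·⌉ = 4404
j=10: r + 9k = 4909.535 → ⌈·⌉ = 4910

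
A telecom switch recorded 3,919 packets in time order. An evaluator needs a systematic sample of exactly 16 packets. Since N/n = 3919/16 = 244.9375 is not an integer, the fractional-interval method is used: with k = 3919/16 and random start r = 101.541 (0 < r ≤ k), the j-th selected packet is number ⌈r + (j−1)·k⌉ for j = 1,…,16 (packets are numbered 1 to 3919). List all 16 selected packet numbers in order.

j=1: r + 0k = 101.541 → ⌈·⌉ = 102
j=2: r + 1k = 346.4785 → ⌈·⌉ = 347
j=3: r + 2k = 591.416 → ⌈·⌉ = 592
j=4: r + 3k = 836.3535 → ⌈·⌉ = 837
j=5: r + 4k = 1081.291 → ⌈·⌉ = 1082
j=6: r + 5k = 1326.2285 → ⌈·⌉ = 1327
j=7: r + 6k = 1571.166 → ⌈·⌉ = 1572
j=8: r + 7k = 1816.1035 → ⌈·⌉ = 1817
j=9: r + 8k = 2061.041 → ⌈·⌉ = 2062
j=10: r + 9k = 2305.9785 → ⌈·⌉ = 2306
j=11: r + 10k = 2550.916 → ⌈·⌉ = 2551
j=12: r + 11k = 2795.8535 → ⌈·⌉ = 2796
j=13: r + 12k = 3040.791 → ⌈·⌉ = 3041
j=14: r + 13k = 3285.7285 → ⌈·⌉ = 3286
j=15: r + 14k = 3530.666 → ⌈·⌉ = 3531
j=16: r + 15k = 3775.6035 → ⌈·⌉ = 3776

102, 347, 592, 837, 1082, 1327, 1572, 1817, 2062, 2306, 2551, 2796, 3041, 3286, 3531, 3776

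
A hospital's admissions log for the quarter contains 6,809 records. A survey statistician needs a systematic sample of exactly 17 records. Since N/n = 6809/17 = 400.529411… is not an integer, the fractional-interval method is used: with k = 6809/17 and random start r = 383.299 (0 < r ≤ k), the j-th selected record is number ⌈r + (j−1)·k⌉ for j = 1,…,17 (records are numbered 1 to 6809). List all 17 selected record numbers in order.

384, 784, 1185, 1585, 1986, 2386, 2787, 3188, 3588, 3989, 4389, 4790, 5190, 5591, 5991, 6392, 6792

j=1: r + 0k = 383.299 → ⌈·⌉ = 384
j=2: r + 1k = 783.828411… → ⌈·⌉ = 784
j=3: r + 2k = 1184.357823… → ⌈·⌉ = 1185
j=4: r + 3k = 1584.887235… → ⌈·⌉ = 1585
j=5: r + 4k = 1985.416647… → ⌈·⌉ = 1986
j=6: r + 5k = 2385.946058… → ⌈·⌉ = 2386
j=7: r + 6k = 2786.475470… → ⌈·⌉ = 2787
j=8: r + 7k = 3187.004882… → ⌈·⌉ = 3188
j=9: r + 8k = 3587.534294… → ⌈·⌉ = 3588
j=10: r + 9k = 3988.063705… → ⌈·⌉ = 3989
j=11: r + 10k = 4388.593117… → ⌈·⌉ = 4389
j=12: r + 11k = 4789.122529… → ⌈·⌉ = 4790
j=13: r + 12k = 5189.651941… → ⌈·⌉ = 5190
j=14: r + 13k = 5590.181352… → ⌈·⌉ = 5591
j=15: r + 14k = 5990.710764… → ⌈·⌉ = 5991
j=16: r + 15k = 6391.240176… → ⌈·⌉ = 6392
j=17: r + 16k = 6791.769588… → ⌈·⌉ = 6792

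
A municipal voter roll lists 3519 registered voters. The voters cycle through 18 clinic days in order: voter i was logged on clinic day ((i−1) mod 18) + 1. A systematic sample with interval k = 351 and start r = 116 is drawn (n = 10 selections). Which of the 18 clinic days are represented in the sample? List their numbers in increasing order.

8, 17

Consecutive selections differ by k = 351, so their clinic day numbers differ by 351 mod 18 = 9.
gcd(351, 18) = 9, so the sample visits 18/9 = 2 distinct residues mod 18.
Start 116 is clinic day 8; the clinic days hit are 8, 17.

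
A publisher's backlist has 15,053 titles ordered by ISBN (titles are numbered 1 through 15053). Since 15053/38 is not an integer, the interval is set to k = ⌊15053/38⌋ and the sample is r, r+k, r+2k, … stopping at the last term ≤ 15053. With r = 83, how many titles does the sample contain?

38

k = ⌊15053/38⌋ = 396
Achieved size = ⌊(15053 − 83)/396⌋ + 1 = ⌊14970/396⌋ + 1 = 37 + 1 = 38
(last selection: 83 + 37×396 = 14735 ≤ 15053; next would be 15131 > 15053)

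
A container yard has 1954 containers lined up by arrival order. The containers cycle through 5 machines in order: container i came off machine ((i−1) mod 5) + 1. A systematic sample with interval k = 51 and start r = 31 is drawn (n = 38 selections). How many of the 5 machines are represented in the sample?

Consecutive selections differ by k = 51, so their machine numbers differ by 51 mod 5 = 1.
gcd(51, 5) = 1, so the sample visits 5/1 = 5 distinct residues mod 5.
Start 31 is machine 1; the machines hit are 1, 2, 3, 4, 5.

5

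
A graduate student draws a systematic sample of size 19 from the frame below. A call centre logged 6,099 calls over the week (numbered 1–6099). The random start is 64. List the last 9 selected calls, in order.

3274, 3595, 3916, 4237, 4558, 4879, 5200, 5521, 5842

k = N/n = 6099/19 = 321
11th selection = 64 + 10×321 = 3274
12th: 3274 + 321 = 3595
13th: 3595 + 321 = 3916
14th: 3916 + 321 = 4237
15th: 4237 + 321 = 4558
16th: 4558 + 321 = 4879
17th: 4879 + 321 = 5200
18th: 5200 + 321 = 5521
19th: 5521 + 321 = 5842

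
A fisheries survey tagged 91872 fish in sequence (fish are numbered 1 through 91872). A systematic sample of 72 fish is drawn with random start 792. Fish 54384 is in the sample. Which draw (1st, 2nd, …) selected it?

k = 91872/72 = 1276
position = (54384 − 792)/1276 + 1 = 53592/1276 + 1 = 42 + 1 = 43

43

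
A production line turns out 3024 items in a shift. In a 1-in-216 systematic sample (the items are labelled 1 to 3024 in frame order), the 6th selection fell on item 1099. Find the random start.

19

k = 216
r = 1099 − (6−1)×216 = 1099 − 1080 = 19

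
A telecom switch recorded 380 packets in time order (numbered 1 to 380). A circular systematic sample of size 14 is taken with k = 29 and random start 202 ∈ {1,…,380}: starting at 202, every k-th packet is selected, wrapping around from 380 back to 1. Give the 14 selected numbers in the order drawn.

Selection 1: 202
Selection 2: 202 + 29 = 231
Selection 3: 231 + 29 = 260
Selection 4: 260 + 29 = 289
Selection 5: 289 + 29 = 318
Selection 6: 318 + 29 = 347
Selection 7: 347 + 29 = 376
Selection 8: 376 + 29 = 405 → 405 − 380 = 25
Selection 9: 25 + 29 = 54
Selection 10: 54 + 29 = 83
Selection 11: 83 + 29 = 112
Selection 12: 112 + 29 = 141
Selection 13: 141 + 29 = 170
Selection 14: 170 + 29 = 199

202, 231, 260, 289, 318, 347, 376, 25, 54, 83, 112, 141, 170, 199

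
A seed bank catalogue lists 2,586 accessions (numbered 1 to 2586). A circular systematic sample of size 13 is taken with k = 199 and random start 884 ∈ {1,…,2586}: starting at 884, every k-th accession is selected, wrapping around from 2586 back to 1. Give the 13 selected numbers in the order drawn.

Selection 1: 884
Selection 2: 884 + 199 = 1083
Selection 3: 1083 + 199 = 1282
Selection 4: 1282 + 199 = 1481
Selection 5: 1481 + 199 = 1680
Selection 6: 1680 + 199 = 1879
Selection 7: 1879 + 199 = 2078
Selection 8: 2078 + 199 = 2277
Selection 9: 2277 + 199 = 2476
Selection 10: 2476 + 199 = 2675 → 2675 − 2586 = 89
Selection 11: 89 + 199 = 288
Selection 12: 288 + 199 = 487
Selection 13: 487 + 199 = 686

884, 1083, 1282, 1481, 1680, 1879, 2078, 2277, 2476, 89, 288, 487, 686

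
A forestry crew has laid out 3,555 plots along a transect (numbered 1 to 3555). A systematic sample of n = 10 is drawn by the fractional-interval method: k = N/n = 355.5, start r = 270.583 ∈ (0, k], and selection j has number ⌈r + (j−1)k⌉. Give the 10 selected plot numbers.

j=1: r + 0k = 270.583 → ⌈·⌉ = 271
j=2: r + 1k = 626.083 → ⌈·⌉ = 627
j=3: r + 2k = 981.583 → ⌈·⌉ = 982
j=4: r + 3k = 1337.083 → ⌈·⌉ = 1338
j=5: r + 4k = 1692.583 → ⌈·⌉ = 1693
j=6: r + 5k = 2048.083 → ⌈·⌉ = 2049
j=7: r + 6k = 2403.583 → ⌈·⌉ = 2404
j=8: r + 7k = 2759.083 → ⌈·⌉ = 2760
j=9: r + 8k = 3114.583 → ⌈·⌉ = 3115
j=10: r + 9k = 3470.083 → ⌈·⌉ = 3471

271, 627, 982, 1338, 1693, 2049, 2404, 2760, 3115, 3471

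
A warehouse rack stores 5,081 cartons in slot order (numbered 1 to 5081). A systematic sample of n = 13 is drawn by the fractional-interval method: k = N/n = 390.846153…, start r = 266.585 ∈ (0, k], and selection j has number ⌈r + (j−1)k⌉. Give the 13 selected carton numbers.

j=1: r + 0k = 266.585 → ⌈·⌉ = 267
j=2: r + 1k = 657.431153… → ⌈·⌉ = 658
j=3: r + 2k = 1048.277307… → ⌈·⌉ = 1049
j=4: r + 3k = 1439.123461… → ⌈·⌉ = 1440
j=5: r + 4k = 1829.969615… → ⌈·⌉ = 1830
j=6: r + 5k = 2220.815769… → ⌈·⌉ = 2221
j=7: r + 6k = 2611.661923… → ⌈·⌉ = 2612
j=8: r + 7k = 3002.508076… → ⌈·⌉ = 3003
j=9: r + 8k = 3393.354230… → ⌈·⌉ = 3394
j=10: r + 9k = 3784.200384… → ⌈·⌉ = 3785
j=11: r + 10k = 4175.046538… → ⌈·⌉ = 4176
j=12: r + 11k = 4565.892692… → ⌈·⌉ = 4566
j=13: r + 12k = 4956.738846… → ⌈·⌉ = 4957

267, 658, 1049, 1440, 1830, 2221, 2612, 3003, 3394, 3785, 4176, 4566, 4957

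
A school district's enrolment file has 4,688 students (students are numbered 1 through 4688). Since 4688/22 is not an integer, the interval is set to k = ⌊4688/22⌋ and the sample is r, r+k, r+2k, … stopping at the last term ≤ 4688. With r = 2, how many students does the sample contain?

23

k = ⌊4688/22⌋ = 213
Achieved size = ⌊(4688 − 2)/213⌋ + 1 = ⌊4686/213⌋ + 1 = 22 + 1 = 23
(last selection: 2 + 22×213 = 4688 ≤ 4688; next would be 4901 > 4688)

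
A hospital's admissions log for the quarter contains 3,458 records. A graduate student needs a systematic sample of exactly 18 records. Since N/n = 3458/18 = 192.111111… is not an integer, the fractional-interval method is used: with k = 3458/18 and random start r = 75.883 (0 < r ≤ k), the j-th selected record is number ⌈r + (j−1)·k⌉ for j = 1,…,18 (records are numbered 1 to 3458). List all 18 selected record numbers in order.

76, 268, 461, 653, 845, 1037, 1229, 1421, 1613, 1805, 1997, 2190, 2382, 2574, 2766, 2958, 3150, 3342

j=1: r + 0k = 75.883 → ⌈·⌉ = 76
j=2: r + 1k = 267.994111… → ⌈·⌉ = 268
j=3: r + 2k = 460.105222… → ⌈·⌉ = 461
j=4: r + 3k = 652.216333… → ⌈·⌉ = 653
j=5: r + 4k = 844.327444… → ⌈·⌉ = 845
j=6: r + 5k = 1036.438555… → ⌈·⌉ = 1037
j=7: r + 6k = 1228.549666… → ⌈·⌉ = 1229
j=8: r + 7k = 1420.660777… → ⌈·⌉ = 1421
j=9: r + 8k = 1612.771888… → ⌈·⌉ = 1613
j=10: r + 9k = 1804.883 → ⌈·⌉ = 1805
j=11: r + 10k = 1996.994111… → ⌈·⌉ = 1997
j=12: r + 11k = 2189.105222… → ⌈·⌉ = 2190
j=13: r + 12k = 2381.216333… → ⌈·⌉ = 2382
j=14: r + 13k = 2573.327444… → ⌈·⌉ = 2574
j=15: r + 14k = 2765.438555… → ⌈·⌉ = 2766
j=16: r + 15k = 2957.549666… → ⌈·⌉ = 2958
j=17: r + 16k = 3149.660777… → ⌈·⌉ = 3150
j=18: r + 17k = 3341.771888… → ⌈·⌉ = 3342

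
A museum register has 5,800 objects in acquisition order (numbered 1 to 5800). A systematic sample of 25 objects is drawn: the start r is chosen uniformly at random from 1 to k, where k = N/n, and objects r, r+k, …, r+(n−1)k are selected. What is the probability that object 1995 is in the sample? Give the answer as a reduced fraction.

1/232

k = 5800/25 = 232.
Object 1995 is selected iff r ≡ 1995 (mod 232); exactly one such r in {1,…,232}.
Inclusion probability = 1/232.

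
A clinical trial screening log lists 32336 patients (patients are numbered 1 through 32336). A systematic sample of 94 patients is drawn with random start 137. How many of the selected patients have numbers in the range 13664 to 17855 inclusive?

12

k = 32336/94 = 344
First selection ≥ 13664: 137 + ⌈(13664−137)/344⌉·344 = 137 + 40×344 = 13897
Last selection ≤ 17855: 137 + ⌊(17855−137)/344⌋·344 = 137 + 51×344 = 17681
Count = 51 − 40 + 1 = 12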